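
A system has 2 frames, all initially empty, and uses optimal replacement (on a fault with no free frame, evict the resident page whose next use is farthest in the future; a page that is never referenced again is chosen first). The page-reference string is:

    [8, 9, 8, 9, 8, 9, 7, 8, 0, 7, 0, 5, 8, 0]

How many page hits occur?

8

8 -> fault, frames (8)
9 -> fault, frames (8 9)
8 -> hit
9 -> hit
8 -> hit
9 -> hit
7 -> fault, evict 9, frames (8 7)
8 -> hit
0 -> fault, evict 8, frames (7 0)
7 -> hit
0 -> hit
5 -> fault, evict 7, frames (0 5)
8 -> fault, evict 5, frames (0 8)
0 -> hit
Hits: 8.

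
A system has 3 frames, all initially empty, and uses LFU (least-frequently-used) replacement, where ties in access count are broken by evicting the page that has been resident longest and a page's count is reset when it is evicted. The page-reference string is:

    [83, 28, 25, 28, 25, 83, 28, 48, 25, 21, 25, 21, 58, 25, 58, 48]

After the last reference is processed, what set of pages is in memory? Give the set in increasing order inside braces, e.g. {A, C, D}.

{25, 28, 48}

83 -> fault, frames (83)
28 -> fault, frames (83 28)
25 -> fault, frames (83 28 25)
28 -> hit
25 -> hit
83 -> hit
28 -> hit
48 -> fault, evict 83, frames (28 25 48)
25 -> hit
21 -> fault, evict 48, frames (28 25 21)
25 -> hit
21 -> hit
58 -> fault, evict 21, frames (28 25 58)
25 -> hit
58 -> hit
48 -> fault, evict 58, frames (28 25 48)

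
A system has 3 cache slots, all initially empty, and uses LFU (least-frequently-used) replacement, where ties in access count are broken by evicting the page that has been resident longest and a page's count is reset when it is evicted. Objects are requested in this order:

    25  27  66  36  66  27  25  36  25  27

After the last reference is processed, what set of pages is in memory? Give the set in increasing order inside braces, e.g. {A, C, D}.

{25, 27, 66}

25 → miss, frames [25]
27 → miss, frames [25, 27]
66 → miss, frames [25, 27, 66]
36 → miss, evict 25, frames [27, 66, 36]
66 → hit
27 → hit
25 → miss, evict 36, frames [27, 66, 25]
36 → miss, evict 25, frames [27, 66, 36]
25 → miss, evict 36, frames [27, 66, 25]
27 → hit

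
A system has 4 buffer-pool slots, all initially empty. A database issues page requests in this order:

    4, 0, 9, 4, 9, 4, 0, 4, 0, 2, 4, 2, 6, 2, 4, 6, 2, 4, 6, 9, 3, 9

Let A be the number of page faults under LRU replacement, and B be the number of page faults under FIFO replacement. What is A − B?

-1

Under LRU: F F F . . . . . . F . . F . . . . . . F F . → 7 faults.
Under FIFO: F F F . . . . . . F . . F . F . . . . . F F → 8 faults.
A − B = 7 − 8 = -1.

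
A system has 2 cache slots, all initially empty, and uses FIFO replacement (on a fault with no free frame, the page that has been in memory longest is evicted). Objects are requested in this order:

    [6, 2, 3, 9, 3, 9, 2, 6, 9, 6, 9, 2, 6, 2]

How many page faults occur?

9

6 -> miss, frames [6]
2 -> miss, frames [6, 2]
3 -> miss, evict 6, frames [2, 3]
9 -> miss, evict 2, frames [3, 9]
3 -> hit
9 -> hit
2 -> miss, evict 3, frames [9, 2]
6 -> miss, evict 9, frames [2, 6]
9 -> miss, evict 2, frames [6, 9]
6 -> hit
9 -> hit
2 -> miss, evict 6, frames [9, 2]
6 -> miss, evict 9, frames [2, 6]
2 -> hit
Page faults: 9.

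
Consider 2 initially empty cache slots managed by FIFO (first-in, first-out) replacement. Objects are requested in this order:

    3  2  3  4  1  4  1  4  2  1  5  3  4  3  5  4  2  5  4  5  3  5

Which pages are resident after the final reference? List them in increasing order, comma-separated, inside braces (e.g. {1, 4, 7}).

{3, 5}

3 → miss, frames {3}
2 → miss, frames {3,2}
3 → hit
4 → miss, evict 3, frames {2,4}
1 → miss, evict 2, frames {4,1}
4 → hit
1 → hit
4 → hit
2 → miss, evict 4, frames {1,2}
1 → hit
5 → miss, evict 1, frames {2,5}
3 → miss, evict 2, frames {5,3}
4 → miss, evict 5, frames {3,4}
3 → hit
5 → miss, evict 3, frames {4,5}
4 → hit
2 → miss, evict 4, frames {5,2}
5 → hit
4 → miss, evict 5, frames {2,4}
5 → miss, evict 2, frames {4,5}
3 → miss, evict 4, frames {5,3}
5 → hit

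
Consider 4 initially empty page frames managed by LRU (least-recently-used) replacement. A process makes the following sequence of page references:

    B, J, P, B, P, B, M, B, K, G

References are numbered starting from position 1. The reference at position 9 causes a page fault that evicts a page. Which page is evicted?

J

pos 1: B: miss, frames [B]
pos 2: J: miss, frames [B, J]
pos 3: P: miss, frames [B, J, P]
pos 4: B: hit
pos 5: P: hit
pos 6: B: hit
pos 7: M: miss, frames [J, P, B, M]
pos 8: B: hit
pos 9: K: miss, evict J, frames [P, M, B, K]
At position 9, page J is evicted.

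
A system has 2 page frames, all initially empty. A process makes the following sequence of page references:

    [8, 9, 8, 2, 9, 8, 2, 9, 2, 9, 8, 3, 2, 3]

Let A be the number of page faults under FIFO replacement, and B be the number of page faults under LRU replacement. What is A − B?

-1

Under FIFO: F F . F . F . F F . F F F . → 9 faults.
Under LRU: F F . F F F F F . . F F F . → 10 faults.
A − B = 9 − 10 = -1.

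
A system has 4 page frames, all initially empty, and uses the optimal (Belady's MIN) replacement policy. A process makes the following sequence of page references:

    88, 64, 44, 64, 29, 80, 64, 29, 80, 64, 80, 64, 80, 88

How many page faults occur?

5

88 → fault, frames (88)
64 → fault, frames (88 64)
44 → fault, frames (88 64 44)
64 → hit
29 → fault, frames (88 64 44 29)
80 → fault, evict 44, frames (88 64 29 80)
64 → hit
29 → hit
80 → hit
64 → hit
80 → hit
64 → hit
80 → hit
88 → hit
Page faults: 5.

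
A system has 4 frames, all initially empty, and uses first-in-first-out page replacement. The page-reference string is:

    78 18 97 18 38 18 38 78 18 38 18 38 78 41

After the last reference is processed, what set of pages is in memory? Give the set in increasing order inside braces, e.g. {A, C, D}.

78 -> fault, frames (78)
18 -> fault, frames (78 18)
97 -> fault, frames (78 18 97)
18 -> hit
38 -> fault, frames (78 18 97 38)
18 -> hit
38 -> hit
78 -> hit
18 -> hit
38 -> hit
18 -> hit
38 -> hit
78 -> hit
41 -> fault, evict 78, frames (18 97 38 41)

{18, 38, 41, 97}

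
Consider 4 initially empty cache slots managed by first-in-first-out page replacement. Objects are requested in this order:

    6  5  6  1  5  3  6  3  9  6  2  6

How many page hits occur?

6: miss, frames [6]
5: miss, frames [6, 5]
6: hit
1: miss, frames [6, 5, 1]
5: hit
3: miss, frames [6, 5, 1, 3]
6: hit
3: hit
9: miss, evict 6, frames [5, 1, 3, 9]
6: miss, evict 5, frames [1, 3, 9, 6]
2: miss, evict 1, frames [3, 9, 6, 2]
6: hit
Hits: 5.

5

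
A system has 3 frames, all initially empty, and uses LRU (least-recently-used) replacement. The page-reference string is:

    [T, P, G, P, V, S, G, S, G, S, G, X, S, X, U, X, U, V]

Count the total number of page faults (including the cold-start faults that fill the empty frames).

9

T -> fault, frames (T)
P -> fault, frames (T P)
G -> fault, frames (T P G)
P -> hit
V -> fault, evict T, frames (G P V)
S -> fault, evict G, frames (P V S)
G -> fault, evict P, frames (V S G)
S -> hit
G -> hit
S -> hit
G -> hit
X -> fault, evict V, frames (S G X)
S -> hit
X -> hit
U -> fault, evict G, frames (S X U)
X -> hit
U -> hit
V -> fault, evict S, frames (X U V)
Page faults: 9.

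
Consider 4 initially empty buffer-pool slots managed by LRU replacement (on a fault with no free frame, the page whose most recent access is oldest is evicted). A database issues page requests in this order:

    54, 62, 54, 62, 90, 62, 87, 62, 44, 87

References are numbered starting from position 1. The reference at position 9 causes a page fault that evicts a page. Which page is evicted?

54

pos 1: 54 → fault, frames [54]
pos 2: 62 → fault, frames [54, 62]
pos 3: 54 → hit
pos 4: 62 → hit
pos 5: 90 → fault, frames [54, 62, 90]
pos 6: 62 → hit
pos 7: 87 → fault, frames [54, 90, 62, 87]
pos 8: 62 → hit
pos 9: 44 → fault, evict 54, frames [90, 87, 62, 44]
At position 9, page 54 is evicted.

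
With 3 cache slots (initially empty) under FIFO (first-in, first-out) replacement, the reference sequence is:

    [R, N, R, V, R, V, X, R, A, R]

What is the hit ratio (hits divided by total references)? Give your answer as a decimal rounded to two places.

0.40

R → fault, frames (R)
N → fault, frames (R N)
R → hit
V → fault, frames (R N V)
R → hit
V → hit
X → fault, evict R, frames (N V X)
R → fault, evict N, frames (V X R)
A → fault, evict V, frames (X R A)
R → hit
Hits: 4 of 10 references → 4/10 = 0.4000.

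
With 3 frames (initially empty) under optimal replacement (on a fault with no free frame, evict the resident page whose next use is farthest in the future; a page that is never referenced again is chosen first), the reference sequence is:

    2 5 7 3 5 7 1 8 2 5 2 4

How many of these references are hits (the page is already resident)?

4

2 → miss, frames [2]
5 → miss, frames [2, 5]
7 → miss, frames [2, 5, 7]
3 → miss, evict 2, frames [5, 7, 3]
5 → hit
7 → hit
1 → miss, evict 3, frames [5, 7, 1]
8 → miss, evict 1, frames [5, 7, 8]
2 → miss, evict 8, frames [5, 7, 2]
5 → hit
2 → hit
4 → miss, evict 2, frames [5, 7, 4]
Hits: 4.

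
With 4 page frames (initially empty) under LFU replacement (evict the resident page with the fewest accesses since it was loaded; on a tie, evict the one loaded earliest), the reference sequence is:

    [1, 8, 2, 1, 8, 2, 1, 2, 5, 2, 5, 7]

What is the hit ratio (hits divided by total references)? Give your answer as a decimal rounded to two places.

0.58

1: fault, frames {1}
8: fault, frames {1,8}
2: fault, frames {1,8,2}
1: hit
8: hit
2: hit
1: hit
2: hit
5: fault, frames {1,8,2,5}
2: hit
5: hit
7: fault, evict 8, frames {1,2,5,7}
Hits: 7 of 12 references → 7/12 = 0.5833.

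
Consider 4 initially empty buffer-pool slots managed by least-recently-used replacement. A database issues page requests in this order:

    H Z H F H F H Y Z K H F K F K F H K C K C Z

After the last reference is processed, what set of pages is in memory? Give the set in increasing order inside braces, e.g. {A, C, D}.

H: miss, frames [H]
Z: miss, frames [H, Z]
H: hit
F: miss, frames [Z, H, F]
H: hit
F: hit
H: hit
Y: miss, frames [Z, F, H, Y]
Z: hit
K: miss, evict F, frames [H, Y, Z, K]
H: hit
F: miss, evict Y, frames [Z, K, H, F]
K: hit
F: hit
K: hit
F: hit
H: hit
K: hit
C: miss, evict Z, frames [F, H, K, C]
K: hit
C: hit
Z: miss, evict F, frames [H, K, C, Z]

{C, H, K, Z}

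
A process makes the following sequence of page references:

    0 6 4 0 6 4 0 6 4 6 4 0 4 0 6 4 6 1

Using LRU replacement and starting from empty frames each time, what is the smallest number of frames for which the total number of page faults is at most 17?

2

f=1: 18 faults
f=2: 13 faults
f=3: 4 faults
f=4: 4 faults
Smallest f with faults ≤ 17 is 2.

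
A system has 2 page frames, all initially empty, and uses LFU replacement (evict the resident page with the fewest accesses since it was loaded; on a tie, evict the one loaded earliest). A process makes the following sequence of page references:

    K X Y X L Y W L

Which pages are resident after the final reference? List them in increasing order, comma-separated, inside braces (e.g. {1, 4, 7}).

K → fault, frames {K}
X → fault, frames {K,X}
Y → fault, evict K, frames {X,Y}
X → hit
L → fault, evict Y, frames {X,L}
Y → fault, evict L, frames {X,Y}
W → fault, evict Y, frames {X,W}
L → fault, evict W, frames {X,L}

{L, X}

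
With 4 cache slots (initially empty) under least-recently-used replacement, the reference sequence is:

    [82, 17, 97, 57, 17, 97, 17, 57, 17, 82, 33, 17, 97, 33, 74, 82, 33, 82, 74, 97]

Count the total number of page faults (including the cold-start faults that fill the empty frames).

82 -> fault, frames (82)
17 -> fault, frames (82 17)
97 -> fault, frames (82 17 97)
57 -> fault, frames (82 17 97 57)
17 -> hit
97 -> hit
17 -> hit
57 -> hit
17 -> hit
82 -> hit
33 -> fault, evict 97, frames (57 17 82 33)
17 -> hit
97 -> fault, evict 57, frames (82 33 17 97)
33 -> hit
74 -> fault, evict 82, frames (17 97 33 74)
82 -> fault, evict 17, frames (97 33 74 82)
33 -> hit
82 -> hit
74 -> hit
97 -> hit
Page faults: 8.

8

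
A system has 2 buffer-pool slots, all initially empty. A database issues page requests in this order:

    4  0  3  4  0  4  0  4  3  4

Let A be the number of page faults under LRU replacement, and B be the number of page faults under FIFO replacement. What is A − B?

Under LRU: F F F F F . . . F . → 6 faults.
Under FIFO: F F F F F . . . F F → 7 faults.
A − B = 6 − 7 = -1.

-1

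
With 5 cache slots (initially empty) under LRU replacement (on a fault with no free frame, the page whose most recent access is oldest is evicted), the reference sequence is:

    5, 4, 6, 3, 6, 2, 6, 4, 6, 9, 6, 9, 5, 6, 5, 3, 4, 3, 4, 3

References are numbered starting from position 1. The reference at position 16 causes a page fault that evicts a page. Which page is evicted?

pos 1: 5 → fault, frames (5)
pos 2: 4 → fault, frames (5 4)
pos 3: 6 → fault, frames (5 4 6)
pos 4: 3 → fault, frames (5 4 6 3)
pos 5: 6 → hit
pos 6: 2 → fault, frames (5 4 3 6 2)
pos 7: 6 → hit
pos 8: 4 → hit
pos 9: 6 → hit
pos 10: 9 → fault, evict 5, frames (3 2 4 6 9)
pos 11: 6 → hit
pos 12: 9 → hit
pos 13: 5 → fault, evict 3, frames (2 4 6 9 5)
pos 14: 6 → hit
pos 15: 5 → hit
pos 16: 3 → fault, evict 2, frames (4 9 6 5 3)
At position 16, page 2 is evicted.

2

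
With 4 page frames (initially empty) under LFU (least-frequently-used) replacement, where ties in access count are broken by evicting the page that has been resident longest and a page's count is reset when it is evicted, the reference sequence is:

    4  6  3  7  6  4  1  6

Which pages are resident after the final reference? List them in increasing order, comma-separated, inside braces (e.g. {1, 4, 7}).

{1, 4, 6, 7}

4 -> miss, frames [4]
6 -> miss, frames [4, 6]
3 -> miss, frames [4, 6, 3]
7 -> miss, frames [4, 6, 3, 7]
6 -> hit
4 -> hit
1 -> miss, evict 3, frames [4, 6, 7, 1]
6 -> hit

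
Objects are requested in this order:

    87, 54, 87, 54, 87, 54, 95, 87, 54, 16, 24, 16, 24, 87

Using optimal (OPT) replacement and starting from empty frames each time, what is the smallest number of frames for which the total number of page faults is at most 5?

3

f=1: 14 faults
f=2: 7 faults
f=3: 5 faults
f=4: 5 faults
f=5: 5 faults
Smallest f with faults ≤ 5 is 3.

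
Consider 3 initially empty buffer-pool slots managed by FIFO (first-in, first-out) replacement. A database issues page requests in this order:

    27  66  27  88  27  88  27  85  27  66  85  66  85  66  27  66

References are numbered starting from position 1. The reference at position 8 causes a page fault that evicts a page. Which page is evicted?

pos 1: 27 → miss, frames [27]
pos 2: 66 → miss, frames [27, 66]
pos 3: 27 → hit
pos 4: 88 → miss, frames [27, 66, 88]
pos 5: 27 → hit
pos 6: 88 → hit
pos 7: 27 → hit
pos 8: 85 → miss, evict 27, frames [66, 88, 85]
At position 8, page 27 is evicted.

27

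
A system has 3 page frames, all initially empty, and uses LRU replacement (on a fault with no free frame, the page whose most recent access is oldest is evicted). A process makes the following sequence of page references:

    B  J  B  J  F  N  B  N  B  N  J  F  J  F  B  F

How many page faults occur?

B → miss, frames [B]
J → miss, frames [B, J]
B → hit
J → hit
F → miss, frames [B, J, F]
N → miss, evict B, frames [J, F, N]
B → miss, evict J, frames [F, N, B]
N → hit
B → hit
N → hit
J → miss, evict F, frames [B, N, J]
F → miss, evict B, frames [N, J, F]
J → hit
F → hit
B → miss, evict N, frames [J, F, B]
F → hit
Page faults: 8.

8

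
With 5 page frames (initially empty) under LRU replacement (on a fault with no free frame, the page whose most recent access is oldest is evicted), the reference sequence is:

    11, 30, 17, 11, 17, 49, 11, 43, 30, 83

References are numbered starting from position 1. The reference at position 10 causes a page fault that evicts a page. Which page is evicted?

pos 1: 11 → fault, frames [11]
pos 2: 30 → fault, frames [11, 30]
pos 3: 17 → fault, frames [11, 30, 17]
pos 4: 11 → hit
pos 5: 17 → hit
pos 6: 49 → fault, frames [30, 11, 17, 49]
pos 7: 11 → hit
pos 8: 43 → fault, frames [30, 17, 49, 11, 43]
pos 9: 30 → hit
pos 10: 83 → fault, evict 17, frames [49, 11, 43, 30, 83]
At position 10, page 17 is evicted.

17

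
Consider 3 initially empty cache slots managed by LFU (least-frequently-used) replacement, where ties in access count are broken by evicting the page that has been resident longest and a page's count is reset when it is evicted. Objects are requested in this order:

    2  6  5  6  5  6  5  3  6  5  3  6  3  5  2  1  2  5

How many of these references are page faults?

7

2 -> fault, frames {2}
6 -> fault, frames {2,6}
5 -> fault, frames {2,6,5}
6 -> hit
5 -> hit
6 -> hit
5 -> hit
3 -> fault, evict 2, frames {6,5,3}
6 -> hit
5 -> hit
3 -> hit
6 -> hit
3 -> hit
5 -> hit
2 -> fault, evict 3, frames {6,5,2}
1 -> fault, evict 2, frames {6,5,1}
2 -> fault, evict 1, frames {6,5,2}
5 -> hit
Page faults: 7.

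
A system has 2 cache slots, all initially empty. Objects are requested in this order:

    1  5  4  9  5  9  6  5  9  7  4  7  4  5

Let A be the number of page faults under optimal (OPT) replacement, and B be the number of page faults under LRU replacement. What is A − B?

Under OPT: F F F F . . F . F F F . . F → 9 faults.
Under LRU: F F F F F . F F F F F . . F → 11 faults.
A − B = 9 − 11 = -2.

-2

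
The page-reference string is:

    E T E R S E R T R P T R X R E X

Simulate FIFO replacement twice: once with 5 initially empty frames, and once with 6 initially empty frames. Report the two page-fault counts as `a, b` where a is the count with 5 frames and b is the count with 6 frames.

5 frames: F F . F F . . . . F . . F . F . → 7 faults.
6 frames: F F . F F . . . . F . . F . . . → 6 faults.
6 < 7: adding a frame reduced faults, as is typical.

7, 6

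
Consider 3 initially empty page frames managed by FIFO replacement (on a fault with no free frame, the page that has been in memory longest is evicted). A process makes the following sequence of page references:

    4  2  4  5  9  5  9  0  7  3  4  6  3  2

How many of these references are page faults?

10

4 → fault, frames [4]
2 → fault, frames [4, 2]
4 → hit
5 → fault, frames [4, 2, 5]
9 → fault, evict 4, frames [2, 5, 9]
5 → hit
9 → hit
0 → fault, evict 2, frames [5, 9, 0]
7 → fault, evict 5, frames [9, 0, 7]
3 → fault, evict 9, frames [0, 7, 3]
4 → fault, evict 0, frames [7, 3, 4]
6 → fault, evict 7, frames [3, 4, 6]
3 → hit
2 → fault, evict 3, frames [4, 6, 2]
Page faults: 10.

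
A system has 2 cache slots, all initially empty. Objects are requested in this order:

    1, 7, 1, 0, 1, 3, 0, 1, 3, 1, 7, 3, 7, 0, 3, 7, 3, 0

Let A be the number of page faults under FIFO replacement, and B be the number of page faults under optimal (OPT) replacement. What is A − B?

4

Under FIFO: F F . F F F F F F . F . . F F F . F → 13 faults.
Under OPT: F F . F . F . F . . F . . F . F . F → 9 faults.
A − B = 13 − 9 = 4.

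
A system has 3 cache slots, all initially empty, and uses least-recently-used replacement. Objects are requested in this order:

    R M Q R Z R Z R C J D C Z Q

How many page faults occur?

R: fault, frames [R]
M: fault, frames [R, M]
Q: fault, frames [R, M, Q]
R: hit
Z: fault, evict M, frames [Q, R, Z]
R: hit
Z: hit
R: hit
C: fault, evict Q, frames [Z, R, C]
J: fault, evict Z, frames [R, C, J]
D: fault, evict R, frames [C, J, D]
C: hit
Z: fault, evict J, frames [D, C, Z]
Q: fault, evict D, frames [C, Z, Q]
Page faults: 9.

9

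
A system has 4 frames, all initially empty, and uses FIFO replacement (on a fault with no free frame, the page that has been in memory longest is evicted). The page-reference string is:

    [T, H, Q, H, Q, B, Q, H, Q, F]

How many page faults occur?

5

T → fault, frames (T)
H → fault, frames (T H)
Q → fault, frames (T H Q)
H → hit
Q → hit
B → fault, frames (T H Q B)
Q → hit
H → hit
Q → hit
F → fault, evict T, frames (H Q B F)
Page faults: 5.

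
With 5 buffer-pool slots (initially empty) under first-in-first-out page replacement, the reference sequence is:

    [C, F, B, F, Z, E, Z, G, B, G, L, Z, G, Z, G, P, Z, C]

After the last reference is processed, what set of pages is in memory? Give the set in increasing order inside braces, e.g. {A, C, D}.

{C, E, G, L, P}

C -> miss, frames [C]
F -> miss, frames [C, F]
B -> miss, frames [C, F, B]
F -> hit
Z -> miss, frames [C, F, B, Z]
E -> miss, frames [C, F, B, Z, E]
Z -> hit
G -> miss, evict C, frames [F, B, Z, E, G]
B -> hit
G -> hit
L -> miss, evict F, frames [B, Z, E, G, L]
Z -> hit
G -> hit
Z -> hit
G -> hit
P -> miss, evict B, frames [Z, E, G, L, P]
Z -> hit
C -> miss, evict Z, frames [E, G, L, P, C]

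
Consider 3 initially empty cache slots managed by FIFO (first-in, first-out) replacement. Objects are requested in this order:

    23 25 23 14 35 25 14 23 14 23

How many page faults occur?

23 → fault, frames {23}
25 → fault, frames {23,25}
23 → hit
14 → fault, frames {23,25,14}
35 → fault, evict 23, frames {25,14,35}
25 → hit
14 → hit
23 → fault, evict 25, frames {14,35,23}
14 → hit
23 → hit
Page faults: 5.

5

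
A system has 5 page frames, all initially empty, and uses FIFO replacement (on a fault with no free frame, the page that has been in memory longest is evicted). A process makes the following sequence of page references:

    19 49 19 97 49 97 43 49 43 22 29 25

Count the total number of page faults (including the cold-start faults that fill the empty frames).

7

19 -> miss, frames {19}
49 -> miss, frames {19,49}
19 -> hit
97 -> miss, frames {19,49,97}
49 -> hit
97 -> hit
43 -> miss, frames {19,49,97,43}
49 -> hit
43 -> hit
22 -> miss, frames {19,49,97,43,22}
29 -> miss, evict 19, frames {49,97,43,22,29}
25 -> miss, evict 49, frames {97,43,22,29,25}
Page faults: 7.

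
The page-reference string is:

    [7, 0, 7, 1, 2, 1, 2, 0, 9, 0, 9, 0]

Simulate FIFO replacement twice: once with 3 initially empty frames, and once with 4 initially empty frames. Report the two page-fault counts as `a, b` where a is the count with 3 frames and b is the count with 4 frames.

3 frames: F F . F F . . . F F . . → 6 faults.
4 frames: F F . F F . . . F . . . → 5 faults.
5 < 6: adding a frame reduced faults, as is typical.

6, 5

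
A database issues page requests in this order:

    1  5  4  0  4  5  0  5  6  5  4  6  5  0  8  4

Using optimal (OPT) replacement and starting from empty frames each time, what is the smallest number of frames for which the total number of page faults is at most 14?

2

f=1: 16 faults
f=2: 10 faults
f=3: 7 faults
f=4: 6 faults
f=5: 6 faults
f=6: 6 faults
Smallest f with faults ≤ 14 is 2.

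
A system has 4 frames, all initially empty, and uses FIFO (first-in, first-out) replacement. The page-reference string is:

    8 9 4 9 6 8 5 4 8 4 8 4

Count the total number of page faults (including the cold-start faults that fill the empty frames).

6

8: fault, frames {8}
9: fault, frames {8,9}
4: fault, frames {8,9,4}
9: hit
6: fault, frames {8,9,4,6}
8: hit
5: fault, evict 8, frames {9,4,6,5}
4: hit
8: fault, evict 9, frames {4,6,5,8}
4: hit
8: hit
4: hit
Page faults: 6.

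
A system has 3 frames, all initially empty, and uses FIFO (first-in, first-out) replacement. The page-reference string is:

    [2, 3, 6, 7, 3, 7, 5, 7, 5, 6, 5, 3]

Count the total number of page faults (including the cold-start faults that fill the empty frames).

2 -> fault, frames {2}
3 -> fault, frames {2,3}
6 -> fault, frames {2,3,6}
7 -> fault, evict 2, frames {3,6,7}
3 -> hit
7 -> hit
5 -> fault, evict 3, frames {6,7,5}
7 -> hit
5 -> hit
6 -> hit
5 -> hit
3 -> fault, evict 6, frames {7,5,3}
Page faults: 6.

6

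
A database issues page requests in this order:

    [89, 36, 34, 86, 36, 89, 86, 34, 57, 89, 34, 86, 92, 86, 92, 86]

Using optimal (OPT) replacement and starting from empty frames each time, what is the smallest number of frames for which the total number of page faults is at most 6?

4

f=1: 16 faults
f=2: 10 faults
f=3: 8 faults
f=4: 6 faults
f=5: 6 faults
f=6: 6 faults
Smallest f with faults ≤ 6 is 4.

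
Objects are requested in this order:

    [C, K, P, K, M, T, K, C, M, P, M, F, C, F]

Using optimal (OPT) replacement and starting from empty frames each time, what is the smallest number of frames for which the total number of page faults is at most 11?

2

f=1: 14 faults
f=2: 10 faults
f=3: 8 faults
f=4: 7 faults
f=5: 6 faults
f=6: 6 faults
Smallest f with faults ≤ 11 is 2.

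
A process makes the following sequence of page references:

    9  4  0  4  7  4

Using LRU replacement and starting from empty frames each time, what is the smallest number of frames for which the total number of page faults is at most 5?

2

f=1: 6 faults
f=2: 4 faults
f=3: 4 faults
f=4: 4 faults
Smallest f with faults ≤ 5 is 2.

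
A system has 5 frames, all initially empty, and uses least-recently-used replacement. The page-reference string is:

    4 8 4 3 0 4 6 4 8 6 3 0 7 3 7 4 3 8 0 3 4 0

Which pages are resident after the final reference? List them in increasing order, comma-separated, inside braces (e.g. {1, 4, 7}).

{0, 3, 4, 7, 8}

4 -> miss, frames {4}
8 -> miss, frames {4,8}
4 -> hit
3 -> miss, frames {8,4,3}
0 -> miss, frames {8,4,3,0}
4 -> hit
6 -> miss, frames {8,3,0,4,6}
4 -> hit
8 -> hit
6 -> hit
3 -> hit
0 -> hit
7 -> miss, evict 4, frames {8,6,3,0,7}
3 -> hit
7 -> hit
4 -> miss, evict 8, frames {6,0,3,7,4}
3 -> hit
8 -> miss, evict 6, frames {0,7,4,3,8}
0 -> hit
3 -> hit
4 -> hit
0 -> hit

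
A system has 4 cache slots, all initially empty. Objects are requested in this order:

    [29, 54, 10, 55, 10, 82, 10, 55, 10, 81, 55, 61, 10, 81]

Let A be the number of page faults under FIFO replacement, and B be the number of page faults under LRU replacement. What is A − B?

1

Under FIFO: F F F F . F . . . F . F F . → 8 faults.
Under LRU: F F F F . F . . . F . F . . → 7 faults.
A − B = 8 − 7 = 1.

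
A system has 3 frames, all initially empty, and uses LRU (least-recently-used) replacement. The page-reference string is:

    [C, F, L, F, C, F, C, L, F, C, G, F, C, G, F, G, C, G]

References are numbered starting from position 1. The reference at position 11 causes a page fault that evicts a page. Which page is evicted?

L

pos 1: C → miss, frames {C}
pos 2: F → miss, frames {C,F}
pos 3: L → miss, frames {C,F,L}
pos 4: F → hit
pos 5: C → hit
pos 6: F → hit
pos 7: C → hit
pos 8: L → hit
pos 9: F → hit
pos 10: C → hit
pos 11: G → miss, evict L, frames {F,C,G}
At position 11, page L is evicted.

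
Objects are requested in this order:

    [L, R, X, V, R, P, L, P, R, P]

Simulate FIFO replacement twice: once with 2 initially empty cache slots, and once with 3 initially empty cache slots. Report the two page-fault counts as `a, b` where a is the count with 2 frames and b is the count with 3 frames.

9, 7

2 frames: F F F F F F F . F F → 9 faults.
3 frames: F F F F . F F . F . → 7 faults.
7 < 9: adding a frame reduced faults, as is typical.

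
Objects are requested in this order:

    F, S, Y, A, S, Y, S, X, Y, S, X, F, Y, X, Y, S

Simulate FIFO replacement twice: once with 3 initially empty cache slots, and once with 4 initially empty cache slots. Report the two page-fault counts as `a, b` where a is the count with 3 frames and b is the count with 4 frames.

3 frames: F F F F . . . F . F . F F F . F → 10 faults.
4 frames: F F F F . . . F . . . F . . . F → 7 faults.
7 < 10: adding a frame reduced faults, as is typical.

10, 7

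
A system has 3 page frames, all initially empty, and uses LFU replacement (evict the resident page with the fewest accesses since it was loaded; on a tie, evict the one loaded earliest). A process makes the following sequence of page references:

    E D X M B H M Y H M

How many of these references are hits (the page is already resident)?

3

E -> miss, frames {E}
D -> miss, frames {E,D}
X -> miss, frames {E,D,X}
M -> miss, evict E, frames {D,X,M}
B -> miss, evict D, frames {X,M,B}
H -> miss, evict X, frames {M,B,H}
M -> hit
Y -> miss, evict B, frames {M,H,Y}
H -> hit
M -> hit
Hits: 3.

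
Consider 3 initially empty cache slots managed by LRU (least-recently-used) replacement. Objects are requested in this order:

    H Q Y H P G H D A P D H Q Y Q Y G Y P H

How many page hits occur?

H → miss, frames {H}
Q → miss, frames {H,Q}
Y → miss, frames {H,Q,Y}
H → hit
P → miss, evict Q, frames {Y,H,P}
G → miss, evict Y, frames {H,P,G}
H → hit
D → miss, evict P, frames {G,H,D}
A → miss, evict G, frames {H,D,A}
P → miss, evict H, frames {D,A,P}
D → hit
H → miss, evict A, frames {P,D,H}
Q → miss, evict P, frames {D,H,Q}
Y → miss, evict D, frames {H,Q,Y}
Q → hit
Y → hit
G → miss, evict H, frames {Q,Y,G}
Y → hit
P → miss, evict Q, frames {G,Y,P}
H → miss, evict G, frames {Y,P,H}
Hits: 6.

6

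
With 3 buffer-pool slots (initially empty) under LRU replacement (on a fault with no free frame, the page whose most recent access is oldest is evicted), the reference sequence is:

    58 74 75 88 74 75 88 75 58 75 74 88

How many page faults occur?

58 → fault, frames [58]
74 → fault, frames [58, 74]
75 → fault, frames [58, 74, 75]
88 → fault, evict 58, frames [74, 75, 88]
74 → hit
75 → hit
88 → hit
75 → hit
58 → fault, evict 74, frames [88, 75, 58]
75 → hit
74 → fault, evict 88, frames [58, 75, 74]
88 → fault, evict 58, frames [75, 74, 88]
Page faults: 7.

7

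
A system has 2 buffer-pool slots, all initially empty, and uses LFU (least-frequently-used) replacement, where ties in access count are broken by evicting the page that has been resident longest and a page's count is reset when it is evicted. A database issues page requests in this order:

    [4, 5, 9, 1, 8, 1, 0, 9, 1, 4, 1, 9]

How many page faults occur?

9

4 -> fault, frames [4]
5 -> fault, frames [4, 5]
9 -> fault, evict 4, frames [5, 9]
1 -> fault, evict 5, frames [9, 1]
8 -> fault, evict 9, frames [1, 8]
1 -> hit
0 -> fault, evict 8, frames [1, 0]
9 -> fault, evict 0, frames [1, 9]
1 -> hit
4 -> fault, evict 9, frames [1, 4]
1 -> hit
9 -> fault, evict 4, frames [1, 9]
Page faults: 9.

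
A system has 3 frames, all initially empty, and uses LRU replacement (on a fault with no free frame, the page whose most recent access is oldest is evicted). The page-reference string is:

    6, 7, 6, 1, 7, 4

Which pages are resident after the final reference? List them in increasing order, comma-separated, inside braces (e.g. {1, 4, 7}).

6 → miss, frames {6}
7 → miss, frames {6,7}
6 → hit
1 → miss, frames {7,6,1}
7 → hit
4 → miss, evict 6, frames {1,7,4}

{1, 4, 7}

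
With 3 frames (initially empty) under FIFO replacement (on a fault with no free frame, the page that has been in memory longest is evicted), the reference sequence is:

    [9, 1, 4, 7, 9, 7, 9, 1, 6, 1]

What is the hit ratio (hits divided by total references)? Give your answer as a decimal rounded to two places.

9: fault, frames (9)
1: fault, frames (9 1)
4: fault, frames (9 1 4)
7: fault, evict 9, frames (1 4 7)
9: fault, evict 1, frames (4 7 9)
7: hit
9: hit
1: fault, evict 4, frames (7 9 1)
6: fault, evict 7, frames (9 1 6)
1: hit
Hits: 3 of 10 references → 3/10 = 0.3000.

0.30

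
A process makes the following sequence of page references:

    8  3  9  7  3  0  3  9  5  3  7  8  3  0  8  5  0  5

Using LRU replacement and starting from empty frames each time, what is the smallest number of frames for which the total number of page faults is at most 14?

f=1: 18 faults
f=2: 16 faults
f=3: 11 faults
f=4: 10 faults
f=5: 8 faults
f=6: 6 faults
Smallest f with faults ≤ 14 is 3.

3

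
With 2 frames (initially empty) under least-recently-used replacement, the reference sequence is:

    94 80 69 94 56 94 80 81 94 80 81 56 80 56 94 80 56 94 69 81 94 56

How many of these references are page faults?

20

94 → fault, frames (94)
80 → fault, frames (94 80)
69 → fault, evict 94, frames (80 69)
94 → fault, evict 80, frames (69 94)
56 → fault, evict 69, frames (94 56)
94 → hit
80 → fault, evict 56, frames (94 80)
81 → fault, evict 94, frames (80 81)
94 → fault, evict 80, frames (81 94)
80 → fault, evict 81, frames (94 80)
81 → fault, evict 94, frames (80 81)
56 → fault, evict 80, frames (81 56)
80 → fault, evict 81, frames (56 80)
56 → hit
94 → fault, evict 80, frames (56 94)
80 → fault, evict 56, frames (94 80)
56 → fault, evict 94, frames (80 56)
94 → fault, evict 80, frames (56 94)
69 → fault, evict 56, frames (94 69)
81 → fault, evict 94, frames (69 81)
94 → fault, evict 69, frames (81 94)
56 → fault, evict 81, frames (94 56)
Page faults: 20.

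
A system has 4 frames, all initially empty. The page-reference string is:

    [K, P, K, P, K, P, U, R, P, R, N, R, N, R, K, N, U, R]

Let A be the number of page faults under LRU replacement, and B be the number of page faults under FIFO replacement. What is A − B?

1

Under LRU: F F . . . . F F . . F . . . F . F . → 7 faults.
Under FIFO: F F . . . . F F . . F . . . F . . . → 6 faults.
A − B = 7 − 6 = 1.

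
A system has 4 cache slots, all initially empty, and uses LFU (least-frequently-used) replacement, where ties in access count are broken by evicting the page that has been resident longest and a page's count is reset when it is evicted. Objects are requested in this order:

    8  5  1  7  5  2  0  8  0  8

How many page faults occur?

8 → miss, frames {8}
5 → miss, frames {8,5}
1 → miss, frames {8,5,1}
7 → miss, frames {8,5,1,7}
5 → hit
2 → miss, evict 8, frames {5,1,7,2}
0 → miss, evict 1, frames {5,7,2,0}
8 → miss, evict 7, frames {5,2,0,8}
0 → hit
8 → hit
Page faults: 7.

7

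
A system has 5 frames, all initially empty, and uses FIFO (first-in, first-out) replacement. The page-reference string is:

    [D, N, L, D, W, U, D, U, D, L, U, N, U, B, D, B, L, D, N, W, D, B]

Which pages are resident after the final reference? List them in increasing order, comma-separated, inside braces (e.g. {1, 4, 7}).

D: fault, frames [D]
N: fault, frames [D, N]
L: fault, frames [D, N, L]
D: hit
W: fault, frames [D, N, L, W]
U: fault, frames [D, N, L, W, U]
D: hit
U: hit
D: hit
L: hit
U: hit
N: hit
U: hit
B: fault, evict D, frames [N, L, W, U, B]
D: fault, evict N, frames [L, W, U, B, D]
B: hit
L: hit
D: hit
N: fault, evict L, frames [W, U, B, D, N]
W: hit
D: hit
B: hit

{B, D, N, U, W}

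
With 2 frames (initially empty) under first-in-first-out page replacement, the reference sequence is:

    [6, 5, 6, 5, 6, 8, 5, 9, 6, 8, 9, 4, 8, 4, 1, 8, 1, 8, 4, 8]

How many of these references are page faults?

12

6 → miss, frames (6)
5 → miss, frames (6 5)
6 → hit
5 → hit
6 → hit
8 → miss, evict 6, frames (5 8)
5 → hit
9 → miss, evict 5, frames (8 9)
6 → miss, evict 8, frames (9 6)
8 → miss, evict 9, frames (6 8)
9 → miss, evict 6, frames (8 9)
4 → miss, evict 8, frames (9 4)
8 → miss, evict 9, frames (4 8)
4 → hit
1 → miss, evict 4, frames (8 1)
8 → hit
1 → hit
8 → hit
4 → miss, evict 8, frames (1 4)
8 → miss, evict 1, frames (4 8)
Page faults: 12.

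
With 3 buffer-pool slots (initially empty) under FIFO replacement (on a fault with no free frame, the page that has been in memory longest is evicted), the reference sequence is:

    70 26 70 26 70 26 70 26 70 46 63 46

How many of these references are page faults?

70 -> miss, frames {70}
26 -> miss, frames {70,26}
70 -> hit
26 -> hit
70 -> hit
26 -> hit
70 -> hit
26 -> hit
70 -> hit
46 -> miss, frames {70,26,46}
63 -> miss, evict 70, frames {26,46,63}
46 -> hit
Page faults: 4.

4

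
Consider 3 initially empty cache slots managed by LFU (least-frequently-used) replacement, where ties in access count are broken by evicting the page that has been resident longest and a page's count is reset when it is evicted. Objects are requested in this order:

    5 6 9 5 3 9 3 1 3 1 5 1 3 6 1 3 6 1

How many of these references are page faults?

5 → miss, frames {5}
6 → miss, frames {5,6}
9 → miss, frames {5,6,9}
5 → hit
3 → miss, evict 6, frames {5,9,3}
9 → hit
3 → hit
1 → miss, evict 5, frames {9,3,1}
3 → hit
1 → hit
5 → miss, evict 9, frames {3,1,5}
1 → hit
3 → hit
6 → miss, evict 5, frames {3,1,6}
1 → hit
3 → hit
6 → hit
1 → hit
Page faults: 7.

7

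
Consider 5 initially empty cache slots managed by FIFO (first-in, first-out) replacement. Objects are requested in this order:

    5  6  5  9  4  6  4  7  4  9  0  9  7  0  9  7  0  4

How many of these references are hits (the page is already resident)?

5 -> miss, frames [5]
6 -> miss, frames [5, 6]
5 -> hit
9 -> miss, frames [5, 6, 9]
4 -> miss, frames [5, 6, 9, 4]
6 -> hit
4 -> hit
7 -> miss, frames [5, 6, 9, 4, 7]
4 -> hit
9 -> hit
0 -> miss, evict 5, frames [6, 9, 4, 7, 0]
9 -> hit
7 -> hit
0 -> hit
9 -> hit
7 -> hit
0 -> hit
4 -> hit
Hits: 12.

12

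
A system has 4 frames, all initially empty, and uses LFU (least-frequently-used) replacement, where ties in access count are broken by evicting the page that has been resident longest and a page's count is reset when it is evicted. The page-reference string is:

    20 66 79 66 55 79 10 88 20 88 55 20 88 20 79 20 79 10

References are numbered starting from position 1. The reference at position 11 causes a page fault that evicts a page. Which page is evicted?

pos 1: 20 → fault, frames [20]
pos 2: 66 → fault, frames [20, 66]
pos 3: 79 → fault, frames [20, 66, 79]
pos 4: 66 → hit
pos 5: 55 → fault, frames [20, 66, 79, 55]
pos 6: 79 → hit
pos 7: 10 → fault, evict 20, frames [66, 79, 55, 10]
pos 8: 88 → fault, evict 55, frames [66, 79, 10, 88]
pos 9: 20 → fault, evict 10, frames [66, 79, 88, 20]
pos 10: 88 → hit
pos 11: 55 → fault, evict 20, frames [66, 79, 88, 55]
At position 11, page 20 is evicted.

20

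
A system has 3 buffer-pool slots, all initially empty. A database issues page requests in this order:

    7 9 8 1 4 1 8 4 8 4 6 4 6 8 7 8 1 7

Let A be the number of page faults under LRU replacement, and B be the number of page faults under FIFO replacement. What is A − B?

-1

Under LRU: F F F F F . . . . . F . . . F . F . → 8 faults.
Under FIFO: F F F F F . . . . . F . . F F . F . → 9 faults.
A − B = 8 − 9 = -1.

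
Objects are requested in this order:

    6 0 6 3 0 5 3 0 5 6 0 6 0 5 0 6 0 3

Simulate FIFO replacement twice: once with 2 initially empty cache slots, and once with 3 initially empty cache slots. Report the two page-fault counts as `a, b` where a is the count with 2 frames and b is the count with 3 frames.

10, 7

2 frames: F F . F . F . F . F . . . F F F . F → 10 faults.
3 frames: F F . F . F . . . F F . . . . . . F → 7 faults.
7 < 10: adding a frame reduced faults, as is typical.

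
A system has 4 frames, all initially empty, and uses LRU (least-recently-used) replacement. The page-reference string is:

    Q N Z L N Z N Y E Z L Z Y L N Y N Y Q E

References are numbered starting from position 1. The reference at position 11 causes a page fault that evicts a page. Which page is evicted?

pos 1: Q: fault, frames {Q}
pos 2: N: fault, frames {Q,N}
pos 3: Z: fault, frames {Q,N,Z}
pos 4: L: fault, frames {Q,N,Z,L}
pos 5: N: hit
pos 6: Z: hit
pos 7: N: hit
pos 8: Y: fault, evict Q, frames {L,Z,N,Y}
pos 9: E: fault, evict L, frames {Z,N,Y,E}
pos 10: Z: hit
pos 11: L: fault, evict N, frames {Y,E,Z,L}
At position 11, page N is evicted.

N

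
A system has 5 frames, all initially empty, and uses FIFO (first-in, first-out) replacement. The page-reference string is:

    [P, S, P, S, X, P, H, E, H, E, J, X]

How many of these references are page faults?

6

P → fault, frames (P)
S → fault, frames (P S)
P → hit
S → hit
X → fault, frames (P S X)
P → hit
H → fault, frames (P S X H)
E → fault, frames (P S X H E)
H → hit
E → hit
J → fault, evict P, frames (S X H E J)
X → hit
Page faults: 6.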